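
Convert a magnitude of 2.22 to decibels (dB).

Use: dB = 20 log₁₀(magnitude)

dB = 20 log₁₀(2.22) = 6.9 dB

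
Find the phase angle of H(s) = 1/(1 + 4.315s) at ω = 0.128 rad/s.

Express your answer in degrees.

Phase = -arctan(ωτ) = -arctan(0.128 × 4.315) = -28.9°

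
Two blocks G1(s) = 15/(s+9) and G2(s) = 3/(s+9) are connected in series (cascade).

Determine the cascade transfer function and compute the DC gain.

Series: multiply transfer functions. G_eq = 15/(s+9) × 3/(s+9) = 45/((s+9)(s+9)). DC gain = 45/(9×9) = 0.5556.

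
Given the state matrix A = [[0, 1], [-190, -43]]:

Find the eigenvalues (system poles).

det(A - λI) = λ² - (-43)λ + 190 = (λ - (-5))(λ - (-38)). Eigenvalues: -5, -38.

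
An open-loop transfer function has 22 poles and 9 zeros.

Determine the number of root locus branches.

Root locus has n branches where n = number of poles = 22.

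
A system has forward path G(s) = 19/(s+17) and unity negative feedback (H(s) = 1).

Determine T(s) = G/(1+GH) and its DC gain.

T(s) = G/(1+GH) = [19/(s+17)] / [1 + 19/(s+17)] = 19/(s+17+19) = 19/(s+36). DC gain = 19/36 = 0.5278.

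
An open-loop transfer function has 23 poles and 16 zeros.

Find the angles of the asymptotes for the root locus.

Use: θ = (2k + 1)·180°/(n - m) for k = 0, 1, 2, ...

n - m = 23 - 16 = 7. Angles: θk = (2k + 1)·180°/7 = 25.71°, 77.14°, 128.57°, 180°, 231.43°, 282.86°, 334.29°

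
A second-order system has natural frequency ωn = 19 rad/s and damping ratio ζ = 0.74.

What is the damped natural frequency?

ωd = ωn√(1 - ζ²) = 19√(1 - 0.74²) = 12.78 rad/s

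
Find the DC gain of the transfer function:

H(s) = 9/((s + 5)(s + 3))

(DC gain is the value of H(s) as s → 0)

DC gain = H(0) = 9/(5 × 3) = 9/15 = 0.6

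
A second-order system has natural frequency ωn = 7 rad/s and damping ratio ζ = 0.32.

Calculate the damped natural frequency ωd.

ωd = ωn√(1 - ζ²) = 7√(1 - 0.32²) = 6.63 rad/s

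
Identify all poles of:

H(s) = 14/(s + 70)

Pole is where denominator = 0: s + 70 = 0, so s = -70.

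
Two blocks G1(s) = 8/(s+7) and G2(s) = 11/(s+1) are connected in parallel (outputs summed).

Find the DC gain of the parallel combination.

Parallel: G_eq = G1 + G2. DC gain = G1(0) + G2(0) = 8/7 + 11/1 = 1.1429 + 11 = 12.1429.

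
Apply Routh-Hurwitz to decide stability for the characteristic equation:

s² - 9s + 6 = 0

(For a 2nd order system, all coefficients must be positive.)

Coefficients: 1, -9, 6. b=-9 not positive, so system is unstable.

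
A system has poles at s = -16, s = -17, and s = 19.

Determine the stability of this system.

Pole(s) at s = 19 are not in the left half-plane. System is unstable.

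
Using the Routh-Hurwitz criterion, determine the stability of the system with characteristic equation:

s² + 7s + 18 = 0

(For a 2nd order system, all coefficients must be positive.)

Coefficients: 1, 7, 18. All positive, so system is stable.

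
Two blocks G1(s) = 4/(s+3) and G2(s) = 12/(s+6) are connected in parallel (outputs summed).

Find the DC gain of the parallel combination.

Parallel: G_eq = G1 + G2. DC gain = G1(0) + G2(0) = 4/3 + 12/6 = 1.3333 + 2 = 3.3333.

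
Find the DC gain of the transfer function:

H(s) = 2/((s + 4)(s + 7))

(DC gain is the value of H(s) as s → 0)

DC gain = H(0) = 2/(4 × 7) = 2/28 = 0.0714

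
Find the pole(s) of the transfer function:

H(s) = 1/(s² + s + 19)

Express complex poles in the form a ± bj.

Discriminant = 1² - 4×1×19 = 1 - 76 = -75 < 0, so the poles are a complex conjugate pair s = (-1 ± j√75)/(2×1). Real part = -1/(2×1) = -1/2 = -0.5; imaginary part = ±√75/(2×1) ≈ 4.3301. Poles: s = -0.5 ± 4.3301j.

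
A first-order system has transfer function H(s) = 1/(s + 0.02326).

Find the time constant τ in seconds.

For H(s) = 1/(s + 1/τ), the pole is at -1/τ = -0.02326, so τ = 1/0.02326 = 42.99 s.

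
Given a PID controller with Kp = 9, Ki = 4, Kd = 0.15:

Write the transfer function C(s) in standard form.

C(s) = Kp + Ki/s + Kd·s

Substituting values: C(s) = 9 + 4/s + 0.15s = (0.15s² + 9s + 4)/s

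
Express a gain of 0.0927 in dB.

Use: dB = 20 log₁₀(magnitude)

dB = 20 log₁₀(0.0927) = -20.7 dB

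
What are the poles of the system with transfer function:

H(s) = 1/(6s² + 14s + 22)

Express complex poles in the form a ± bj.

Discriminant = 14² - 4×6×22 = 196 - 528 = -332 < 0, so the poles are a complex conjugate pair s = (-14 ± j√332)/(2×6). Real part = -14/(2×6) = -14/12 ≈ -1.1667; imaginary part = ±√332/(2×6) ≈ 1.5184. Poles: s = -1.1667 ± 1.5184j.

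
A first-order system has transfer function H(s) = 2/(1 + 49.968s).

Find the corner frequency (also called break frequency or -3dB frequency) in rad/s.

Corner frequency = 1/τ = 1/49.968 = 0.02 rad/s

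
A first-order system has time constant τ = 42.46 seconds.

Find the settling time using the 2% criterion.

For first-order system, 2% settling time ≈ 4τ = 4 × 42.46 = 169.84 s.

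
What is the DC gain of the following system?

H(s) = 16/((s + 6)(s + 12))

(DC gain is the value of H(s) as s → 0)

DC gain = H(0) = 16/(6 × 12) = 16/72 = 0.2222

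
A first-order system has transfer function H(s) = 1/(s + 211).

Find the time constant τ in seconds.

For H(s) = 1/(s + 1/τ), the pole is at -1/τ = -211, so τ = 1/211 = 0.0047 s.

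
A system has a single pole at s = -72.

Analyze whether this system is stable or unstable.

Pole at s = -72 is in the left half-plane. Stable.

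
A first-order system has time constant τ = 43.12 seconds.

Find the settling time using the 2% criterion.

For first-order system, 2% settling time ≈ 4τ = 4 × 43.12 = 172.48 s.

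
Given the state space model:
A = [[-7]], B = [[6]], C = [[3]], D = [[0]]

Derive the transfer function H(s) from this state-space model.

(sI - A)⁻¹ = 1/(s + 7). H(s) = 3 × 6/(s + 7) + 0 = 18/(s + 7).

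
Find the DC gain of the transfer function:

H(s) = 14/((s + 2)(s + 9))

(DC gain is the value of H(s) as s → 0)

DC gain = H(0) = 14/(2 × 9) = 14/18 = 0.7778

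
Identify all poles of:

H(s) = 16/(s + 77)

Pole is where denominator = 0: s + 77 = 0, so s = -77.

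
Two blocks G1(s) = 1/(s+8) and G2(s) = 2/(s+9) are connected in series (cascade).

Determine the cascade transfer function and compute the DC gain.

Series: multiply transfer functions. G_eq = 1/(s+8) × 2/(s+9) = 2/((s+8)(s+9)). DC gain = 2/(8×9) = 0.0278.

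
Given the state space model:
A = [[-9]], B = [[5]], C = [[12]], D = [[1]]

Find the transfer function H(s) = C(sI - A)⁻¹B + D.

(sI - A)⁻¹ = 1/(s + 9). H(s) = 12×5/(s + 9) + 1 = (s + 69)/(s + 9).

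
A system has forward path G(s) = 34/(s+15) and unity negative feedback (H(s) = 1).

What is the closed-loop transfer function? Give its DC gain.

T(s) = G/(1+GH) = [34/(s+15)] / [1 + 34/(s+15)] = 34/(s+15+34) = 34/(s+49). DC gain = 34/49 = 0.6939.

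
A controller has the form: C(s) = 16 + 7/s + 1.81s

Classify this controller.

This is a Proportional-Integral-Derivative (PID) controller.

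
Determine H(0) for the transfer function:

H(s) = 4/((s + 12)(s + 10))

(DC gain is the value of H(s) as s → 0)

DC gain = H(0) = 4/(12 × 10) = 4/120 = 0.0333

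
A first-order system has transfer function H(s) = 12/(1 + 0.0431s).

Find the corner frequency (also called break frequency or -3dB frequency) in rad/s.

Corner frequency = 1/τ = 1/0.0431 = 23.202 rad/s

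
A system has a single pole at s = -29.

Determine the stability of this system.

Pole at s = -29 is in the left half-plane. Stable.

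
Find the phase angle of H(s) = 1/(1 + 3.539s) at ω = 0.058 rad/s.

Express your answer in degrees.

Phase = -arctan(ωτ) = -arctan(0.058 × 3.539) = -11.6°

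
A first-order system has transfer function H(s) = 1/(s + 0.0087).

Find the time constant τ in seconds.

For H(s) = 1/(s + 1/τ), the pole is at -1/τ = -0.0087, so τ = 1/0.0087 = 114.9 s.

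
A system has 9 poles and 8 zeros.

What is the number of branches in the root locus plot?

Root locus has n branches where n = number of poles = 9.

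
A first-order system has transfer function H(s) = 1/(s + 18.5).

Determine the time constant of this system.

For H(s) = 1/(s + 1/τ), the pole is at -1/τ = -18.5, so τ = 1/18.5 = 0.0541 s.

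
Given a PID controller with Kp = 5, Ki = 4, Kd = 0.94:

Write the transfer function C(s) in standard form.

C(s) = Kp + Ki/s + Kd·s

Substituting values: C(s) = 5 + 4/s + 0.94s = (0.94s² + 5s + 4)/s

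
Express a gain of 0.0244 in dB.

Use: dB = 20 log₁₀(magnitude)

dB = 20 log₁₀(0.0244) = -32.3 dB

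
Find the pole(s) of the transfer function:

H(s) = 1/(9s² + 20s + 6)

Discriminant = 20² - 4×9×6 = 400 - 216 = 184 > 0, so two distinct real poles. Using quadratic formula: s = (-20 ± √184)/(2×9) = (-20 ± √184)/18, with √184 ≈ 13.5647. s₁ ≈ -0.3575, s₂ ≈ -1.8647. Poles: s₁ = -0.3575, s₂ = -1.8647.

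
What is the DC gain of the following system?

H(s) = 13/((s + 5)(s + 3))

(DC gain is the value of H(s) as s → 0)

DC gain = H(0) = 13/(5 × 3) = 13/15 = 0.8667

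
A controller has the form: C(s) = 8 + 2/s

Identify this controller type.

This is a Proportional-Integral (PI) controller.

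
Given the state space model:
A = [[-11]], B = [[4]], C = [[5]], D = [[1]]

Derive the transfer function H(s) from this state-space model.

(sI - A)⁻¹ = 1/(s + 11). H(s) = 5×4/(s + 11) + 1 = (s + 31)/(s + 11).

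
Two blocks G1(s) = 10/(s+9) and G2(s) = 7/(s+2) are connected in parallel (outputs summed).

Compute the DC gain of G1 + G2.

Parallel: G_eq = G1 + G2. DC gain = G1(0) + G2(0) = 10/9 + 7/2 = 1.1111 + 3.5 = 4.6111.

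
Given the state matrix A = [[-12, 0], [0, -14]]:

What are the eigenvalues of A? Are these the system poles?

For diagonal matrix, eigenvalues are diagonal entries: λ₁ = -12, λ₂ = -14. Eigenvalues of A = system poles.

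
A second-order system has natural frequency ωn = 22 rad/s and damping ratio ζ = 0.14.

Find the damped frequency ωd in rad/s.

ωd = ωn√(1 - ζ²) = 22√(1 - 0.14²) = 21.78 rad/s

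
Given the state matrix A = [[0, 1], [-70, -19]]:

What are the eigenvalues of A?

det(A - λI) = λ² - (-19)λ + 70 = (λ - (-5))(λ - (-14)). Eigenvalues: -5, -14.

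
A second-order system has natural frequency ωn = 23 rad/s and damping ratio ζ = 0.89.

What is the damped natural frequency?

ωd = ωn√(1 - ζ²) = 23√(1 - 0.89²) = 10.49 rad/s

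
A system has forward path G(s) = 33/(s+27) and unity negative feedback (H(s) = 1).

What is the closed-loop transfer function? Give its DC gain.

T(s) = G/(1+GH) = [33/(s+27)] / [1 + 33/(s+27)] = 33/(s+27+33) = 33/(s+60). DC gain = 33/60 = 0.55.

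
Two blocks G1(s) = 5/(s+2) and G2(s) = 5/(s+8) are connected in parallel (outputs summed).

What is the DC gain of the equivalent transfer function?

Parallel: G_eq = G1 + G2. DC gain = G1(0) + G2(0) = 5/2 + 5/8 = 2.5 + 0.625 = 3.125.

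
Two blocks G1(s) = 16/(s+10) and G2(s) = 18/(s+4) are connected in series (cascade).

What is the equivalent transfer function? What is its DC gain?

Series: multiply transfer functions. G_eq = 16/(s+10) × 18/(s+4) = 288/((s+10)(s+4)). DC gain = 288/(10×4) = 7.2.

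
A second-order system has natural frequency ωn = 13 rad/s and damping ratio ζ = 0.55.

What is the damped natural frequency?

ωd = ωn√(1 - ζ²) = 13√(1 - 0.55²) = 10.86 rad/s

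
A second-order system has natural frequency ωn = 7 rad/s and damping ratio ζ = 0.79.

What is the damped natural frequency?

ωd = ωn√(1 - ζ²) = 7√(1 - 0.79²) = 4.29 rad/s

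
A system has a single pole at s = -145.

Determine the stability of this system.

Pole at s = -145 is in the left half-plane. Stable.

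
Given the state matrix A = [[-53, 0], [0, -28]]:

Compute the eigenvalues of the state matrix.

For diagonal matrix, eigenvalues are diagonal entries: λ₁ = -53, λ₂ = -28.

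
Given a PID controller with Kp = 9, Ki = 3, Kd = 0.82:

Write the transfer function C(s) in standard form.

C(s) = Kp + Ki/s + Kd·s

Substituting values: C(s) = 9 + 3/s + 0.82s = (0.82s² + 9s + 3)/s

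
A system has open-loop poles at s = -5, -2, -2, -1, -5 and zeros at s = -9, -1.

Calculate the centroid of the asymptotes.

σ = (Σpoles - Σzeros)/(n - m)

σ = (Σpoles - Σzeros)/(n - m) = (-15 - (-10))/(5 - 2) = -5/3 = -1.67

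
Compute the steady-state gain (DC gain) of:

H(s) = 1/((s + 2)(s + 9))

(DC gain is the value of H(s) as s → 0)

DC gain = H(0) = 1/(2 × 9) = 1/18 = 0.0556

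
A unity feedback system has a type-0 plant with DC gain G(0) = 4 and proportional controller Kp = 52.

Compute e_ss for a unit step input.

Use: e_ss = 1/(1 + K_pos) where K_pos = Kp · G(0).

K_pos = Kp · G(0) = 52 × 4 = 208. e_ss = 1/(1 + 208) = 0.0048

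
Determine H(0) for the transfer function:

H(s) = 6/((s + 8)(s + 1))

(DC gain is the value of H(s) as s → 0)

DC gain = H(0) = 6/(8 × 1) = 6/8 = 0.75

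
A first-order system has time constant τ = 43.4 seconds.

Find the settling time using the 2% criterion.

For first-order system, 2% settling time ≈ 4τ = 4 × 43.4 = 173.6 s.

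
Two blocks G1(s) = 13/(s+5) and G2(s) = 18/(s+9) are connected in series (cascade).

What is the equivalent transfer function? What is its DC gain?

Series: multiply transfer functions. G_eq = 13/(s+5) × 18/(s+9) = 234/((s+5)(s+9)). DC gain = 234/(5×9) = 5.2.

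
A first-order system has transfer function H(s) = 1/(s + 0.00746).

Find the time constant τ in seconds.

For H(s) = 1/(s + 1/τ), the pole is at -1/τ = -0.00746, so τ = 1/0.00746 = 134 s.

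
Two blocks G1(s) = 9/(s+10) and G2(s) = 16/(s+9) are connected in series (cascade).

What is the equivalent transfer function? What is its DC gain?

Series: multiply transfer functions. G_eq = 9/(s+10) × 16/(s+9) = 144/((s+10)(s+9)). DC gain = 144/(10×9) = 1.6.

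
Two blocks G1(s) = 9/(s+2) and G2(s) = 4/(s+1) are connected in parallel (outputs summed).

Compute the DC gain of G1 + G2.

Parallel: G_eq = G1 + G2. DC gain = G1(0) + G2(0) = 9/2 + 4/1 = 4.5 + 4 = 8.5.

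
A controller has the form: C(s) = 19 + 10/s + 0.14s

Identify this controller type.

This is a Proportional-Integral-Derivative (PID) controller.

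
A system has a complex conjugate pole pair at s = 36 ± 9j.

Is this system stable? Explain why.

Real part of poles is 36 (> 0, right half-plane). Unstable.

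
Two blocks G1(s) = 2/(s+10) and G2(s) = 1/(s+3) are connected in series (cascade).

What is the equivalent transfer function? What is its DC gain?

Series: multiply transfer functions. G_eq = 2/(s+10) × 1/(s+3) = 2/((s+10)(s+3)). DC gain = 2/(10×3) = 0.0667.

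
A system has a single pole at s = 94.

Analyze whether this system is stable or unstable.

Pole at s = 94 is in the right half-plane. Unstable.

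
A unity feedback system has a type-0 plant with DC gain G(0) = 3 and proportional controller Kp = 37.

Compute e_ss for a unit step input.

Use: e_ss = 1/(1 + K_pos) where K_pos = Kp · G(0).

K_pos = Kp · G(0) = 37 × 3 = 111. e_ss = 1/(1 + 111) = 0.0089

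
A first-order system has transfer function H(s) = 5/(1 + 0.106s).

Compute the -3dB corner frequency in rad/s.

Corner frequency = 1/τ = 1/0.106 = 9.434 rad/s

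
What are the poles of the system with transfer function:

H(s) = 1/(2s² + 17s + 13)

Discriminant = 17² - 4×2×13 = 289 - 104 = 185 > 0, so two distinct real poles. Using quadratic formula: s = (-17 ± √185)/(2×2) = (-17 ± √185)/4, with √185 ≈ 13.6015. s₁ ≈ -0.8496, s₂ ≈ -7.6504. Poles: s₁ = -0.8496, s₂ = -7.6504.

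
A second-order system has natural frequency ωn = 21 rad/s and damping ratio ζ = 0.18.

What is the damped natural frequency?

ωd = ωn√(1 - ζ²) = 21√(1 - 0.18²) = 20.66 rad/s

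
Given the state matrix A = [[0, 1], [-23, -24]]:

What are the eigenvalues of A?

det(A - λI) = λ² - (-24)λ + 23 = (λ - (-23))(λ - (-1)). Eigenvalues: -23, -1.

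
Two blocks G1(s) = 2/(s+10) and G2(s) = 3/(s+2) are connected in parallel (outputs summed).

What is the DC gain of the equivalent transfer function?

Parallel: G_eq = G1 + G2. DC gain = G1(0) + G2(0) = 2/10 + 3/2 = 0.2 + 1.5 = 1.7.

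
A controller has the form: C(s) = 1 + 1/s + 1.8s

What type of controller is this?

This is a Proportional-Integral-Derivative (PID) controller.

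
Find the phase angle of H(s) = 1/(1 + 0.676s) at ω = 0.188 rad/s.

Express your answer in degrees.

Phase = -arctan(ωτ) = -arctan(0.188 × 0.676) = -7.2°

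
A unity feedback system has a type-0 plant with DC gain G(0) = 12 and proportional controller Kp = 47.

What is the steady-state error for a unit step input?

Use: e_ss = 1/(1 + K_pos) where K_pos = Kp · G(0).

K_pos = Kp · G(0) = 47 × 12 = 564. e_ss = 1/(1 + 564) = 0.0018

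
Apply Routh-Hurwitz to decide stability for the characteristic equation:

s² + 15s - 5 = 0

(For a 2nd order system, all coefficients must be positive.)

Coefficients: 1, 15, -5. c=-5 not positive, so system is unstable.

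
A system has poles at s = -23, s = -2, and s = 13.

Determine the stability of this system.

Pole(s) at s = 13 are not in the left half-plane. System is unstable.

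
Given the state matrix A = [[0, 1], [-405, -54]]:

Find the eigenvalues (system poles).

det(A - λI) = λ² - (-54)λ + 405 = (λ - (-9))(λ - (-45)). Eigenvalues: -9, -45.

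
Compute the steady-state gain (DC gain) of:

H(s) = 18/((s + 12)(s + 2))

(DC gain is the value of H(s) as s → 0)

DC gain = H(0) = 18/(12 × 2) = 18/24 = 0.75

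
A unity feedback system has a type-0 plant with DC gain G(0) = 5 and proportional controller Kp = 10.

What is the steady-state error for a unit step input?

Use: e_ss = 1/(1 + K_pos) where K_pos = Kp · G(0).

K_pos = Kp · G(0) = 10 × 5 = 50. e_ss = 1/(1 + 50) = 0.0196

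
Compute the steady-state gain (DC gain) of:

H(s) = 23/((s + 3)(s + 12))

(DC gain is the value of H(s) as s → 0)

DC gain = H(0) = 23/(3 × 12) = 23/36 = 0.6389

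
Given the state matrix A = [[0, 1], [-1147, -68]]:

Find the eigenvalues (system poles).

det(A - λI) = λ² - (-68)λ + 1147 = (λ - (-31))(λ - (-37)). Eigenvalues: -31, -37.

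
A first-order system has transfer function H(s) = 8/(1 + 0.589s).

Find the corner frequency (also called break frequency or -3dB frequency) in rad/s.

Corner frequency = 1/τ = 1/0.589 = 1.698 rad/s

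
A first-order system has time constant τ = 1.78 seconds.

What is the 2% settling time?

For first-order system, 2% settling time ≈ 4τ = 4 × 1.78 = 7.12 s.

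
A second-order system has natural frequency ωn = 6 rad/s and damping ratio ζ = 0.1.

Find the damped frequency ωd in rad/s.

ωd = ωn√(1 - ζ²) = 6√(1 - 0.1²) = 5.97 rad/s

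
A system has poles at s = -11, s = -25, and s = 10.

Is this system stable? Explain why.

Pole(s) at s = 10 are not in the left half-plane. System is unstable.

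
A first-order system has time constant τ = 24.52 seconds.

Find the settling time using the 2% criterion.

For first-order system, 2% settling time ≈ 4τ = 4 × 24.52 = 98.08 s.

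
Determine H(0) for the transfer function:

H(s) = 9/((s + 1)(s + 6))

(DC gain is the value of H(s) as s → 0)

DC gain = H(0) = 9/(1 × 6) = 9/6 = 1.5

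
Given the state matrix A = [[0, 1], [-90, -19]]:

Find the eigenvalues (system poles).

det(A - λI) = λ² - (-19)λ + 90 = (λ - (-10))(λ - (-9)). Eigenvalues: -10, -9.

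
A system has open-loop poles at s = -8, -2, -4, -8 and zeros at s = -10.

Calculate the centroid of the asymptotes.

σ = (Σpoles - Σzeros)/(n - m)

σ = (Σpoles - Σzeros)/(n - m) = (-22 - (-10))/(4 - 1) = -12/3 = -4.0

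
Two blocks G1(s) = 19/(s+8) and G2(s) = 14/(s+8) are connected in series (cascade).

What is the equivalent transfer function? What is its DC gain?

Series: multiply transfer functions. G_eq = 19/(s+8) × 14/(s+8) = 266/((s+8)(s+8)). DC gain = 266/(8×8) = 4.15625.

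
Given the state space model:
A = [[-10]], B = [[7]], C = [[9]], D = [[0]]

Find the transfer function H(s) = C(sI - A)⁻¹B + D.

(sI - A)⁻¹ = 1/(s + 10). H(s) = 9 × 7/(s + 10) + 0 = 63/(s + 10).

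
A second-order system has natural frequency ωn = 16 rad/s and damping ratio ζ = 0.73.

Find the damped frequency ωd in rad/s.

ωd = ωn√(1 - ζ²) = 16√(1 - 0.73²) = 10.94 rad/s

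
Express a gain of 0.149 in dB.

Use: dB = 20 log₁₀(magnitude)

dB = 20 log₁₀(0.149) = -16.5 dB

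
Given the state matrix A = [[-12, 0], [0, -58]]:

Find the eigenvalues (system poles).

For diagonal matrix, eigenvalues are diagonal entries: λ₁ = -12, λ₂ = -58.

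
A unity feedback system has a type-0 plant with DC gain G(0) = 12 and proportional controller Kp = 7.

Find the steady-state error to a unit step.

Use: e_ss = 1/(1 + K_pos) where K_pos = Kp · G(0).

K_pos = Kp · G(0) = 7 × 12 = 84. e_ss = 1/(1 + 84) = 0.0118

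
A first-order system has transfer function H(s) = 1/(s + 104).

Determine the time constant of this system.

For H(s) = 1/(s + 1/τ), the pole is at -1/τ = -104, so τ = 1/104 = 0.0096 s.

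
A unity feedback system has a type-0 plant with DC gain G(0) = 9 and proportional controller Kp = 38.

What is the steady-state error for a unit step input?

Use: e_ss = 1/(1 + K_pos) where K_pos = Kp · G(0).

K_pos = Kp · G(0) = 38 × 9 = 342. e_ss = 1/(1 + 342) = 0.0029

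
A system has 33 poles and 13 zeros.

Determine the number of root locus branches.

Root locus has n branches where n = number of poles = 33.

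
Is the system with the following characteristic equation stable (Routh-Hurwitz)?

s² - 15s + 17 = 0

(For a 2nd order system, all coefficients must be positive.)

Coefficients: 1, -15, 17. b=-15 not positive, so system is unstable.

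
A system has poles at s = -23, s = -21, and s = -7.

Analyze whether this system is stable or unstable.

All poles are in the left half-plane. System is stable.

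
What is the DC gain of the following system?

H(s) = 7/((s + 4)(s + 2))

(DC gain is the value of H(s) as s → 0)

DC gain = H(0) = 7/(4 × 2) = 7/8 = 0.875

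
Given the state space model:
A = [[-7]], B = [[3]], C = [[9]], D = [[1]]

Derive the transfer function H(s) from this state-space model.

(sI - A)⁻¹ = 1/(s + 7). H(s) = 9×3/(s + 7) + 1 = (s + 34)/(s + 7).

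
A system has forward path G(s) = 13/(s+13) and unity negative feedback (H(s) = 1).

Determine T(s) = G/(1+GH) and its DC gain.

T(s) = G/(1+GH) = [13/(s+13)] / [1 + 13/(s+13)] = 13/(s+13+13) = 13/(s+26). DC gain = 13/26 = 0.5.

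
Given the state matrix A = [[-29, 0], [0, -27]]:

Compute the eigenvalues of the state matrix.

For diagonal matrix, eigenvalues are diagonal entries: λ₁ = -29, λ₂ = -27.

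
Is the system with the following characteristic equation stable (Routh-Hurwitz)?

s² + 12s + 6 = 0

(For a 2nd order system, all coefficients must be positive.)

Coefficients: 1, 12, 6. All positive, so system is stable.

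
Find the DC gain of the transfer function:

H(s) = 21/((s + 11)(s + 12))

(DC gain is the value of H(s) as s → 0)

DC gain = H(0) = 21/(11 × 12) = 21/132 = 0.1591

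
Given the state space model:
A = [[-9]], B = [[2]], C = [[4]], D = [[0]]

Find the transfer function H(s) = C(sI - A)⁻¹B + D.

(sI - A)⁻¹ = 1/(s + 9). H(s) = 4 × 2/(s + 9) + 0 = 8/(s + 9).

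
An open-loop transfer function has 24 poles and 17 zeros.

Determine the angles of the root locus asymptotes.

n - m = 24 - 17 = 7. Angles: θk = (2k + 1)·180°/7 = 25.71°, 77.14°, 128.57°, 180°, 231.43°, 282.86°, 334.29°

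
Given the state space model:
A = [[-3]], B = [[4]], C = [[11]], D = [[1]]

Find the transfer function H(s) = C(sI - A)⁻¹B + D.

(sI - A)⁻¹ = 1/(s + 3). H(s) = 11×4/(s + 3) + 1 = (s + 47)/(s + 3).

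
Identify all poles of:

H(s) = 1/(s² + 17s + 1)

Discriminant = 17² - 4×1×1 = 289 - 4 = 285 > 0, so two distinct real poles. Using quadratic formula: s = (-17 ± √285)/(2×1) = (-17 ± √285)/2, with √285 ≈ 16.8819. s₁ ≈ -0.0590, s₂ ≈ -16.9410. Poles: s₁ = -0.0590, s₂ = -16.9410.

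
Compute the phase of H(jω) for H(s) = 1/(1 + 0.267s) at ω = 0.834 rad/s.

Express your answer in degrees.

Phase = -arctan(ωτ) = -arctan(0.834 × 0.267) = -12.6°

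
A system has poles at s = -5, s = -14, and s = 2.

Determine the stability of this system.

Pole(s) at s = 2 are not in the left half-plane. System is unstable.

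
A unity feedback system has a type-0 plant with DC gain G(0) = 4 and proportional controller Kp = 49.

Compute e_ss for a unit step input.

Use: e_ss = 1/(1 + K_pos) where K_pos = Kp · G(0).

K_pos = Kp · G(0) = 49 × 4 = 196. e_ss = 1/(1 + 196) = 0.0051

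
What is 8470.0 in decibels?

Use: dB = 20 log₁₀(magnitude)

dB = 20 log₁₀(8470.0) = 78.6 dB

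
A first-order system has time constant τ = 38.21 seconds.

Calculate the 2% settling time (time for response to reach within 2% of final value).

For first-order system, 2% settling time ≈ 4τ = 4 × 38.21 = 152.84 s.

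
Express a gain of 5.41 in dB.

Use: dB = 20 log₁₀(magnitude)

dB = 20 log₁₀(5.41) = 14.7 dB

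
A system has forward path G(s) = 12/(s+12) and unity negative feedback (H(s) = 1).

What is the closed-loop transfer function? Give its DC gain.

T(s) = G/(1+GH) = [12/(s+12)] / [1 + 12/(s+12)] = 12/(s+12+12) = 12/(s+24). DC gain = 12/24 = 0.5.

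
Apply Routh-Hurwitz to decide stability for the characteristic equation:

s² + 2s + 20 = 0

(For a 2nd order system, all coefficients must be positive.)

Coefficients: 1, 2, 20. All positive, so system is stable.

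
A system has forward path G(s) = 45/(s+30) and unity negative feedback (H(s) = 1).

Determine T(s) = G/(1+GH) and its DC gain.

T(s) = G/(1+GH) = [45/(s+30)] / [1 + 45/(s+30)] = 45/(s+30+45) = 45/(s+75). DC gain = 45/75 = 0.6.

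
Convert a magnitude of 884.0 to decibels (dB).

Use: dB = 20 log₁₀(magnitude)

dB = 20 log₁₀(884.0) = 58.9 dB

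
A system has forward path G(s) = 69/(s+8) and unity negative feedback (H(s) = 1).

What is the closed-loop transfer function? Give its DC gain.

T(s) = G/(1+GH) = [69/(s+8)] / [1 + 69/(s+8)] = 69/(s+8+69) = 69/(s+77). DC gain = 69/77 = 0.8961.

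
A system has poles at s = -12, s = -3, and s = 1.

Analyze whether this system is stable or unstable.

Pole(s) at s = 1 are not in the left half-plane. System is unstable.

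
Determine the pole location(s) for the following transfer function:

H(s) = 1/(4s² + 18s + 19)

Discriminant = 18² - 4×4×19 = 324 - 304 = 20 > 0, so two distinct real poles. Using quadratic formula: s = (-18 ± √20)/(2×4) = (-18 ± √20)/8, with √20 ≈ 4.4721. s₁ ≈ -1.6910, s₂ ≈ -2.8090. Poles: s₁ = -1.6910, s₂ = -2.8090.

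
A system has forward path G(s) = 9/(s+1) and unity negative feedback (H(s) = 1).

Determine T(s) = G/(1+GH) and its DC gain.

T(s) = G/(1+GH) = [9/(s+1)] / [1 + 9/(s+1)] = 9/(s+1+9) = 9/(s+10). DC gain = 9/10 = 0.9.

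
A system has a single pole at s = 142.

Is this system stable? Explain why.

Pole at s = 142 is in the right half-plane. Unstable.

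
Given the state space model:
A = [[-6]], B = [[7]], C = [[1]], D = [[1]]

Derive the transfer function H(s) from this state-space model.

(sI - A)⁻¹ = 1/(s + 6). H(s) = 1×7/(s + 6) + 1 = (s + 13)/(s + 6).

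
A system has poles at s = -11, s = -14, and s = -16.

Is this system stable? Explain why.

All poles are in the left half-plane. System is stable.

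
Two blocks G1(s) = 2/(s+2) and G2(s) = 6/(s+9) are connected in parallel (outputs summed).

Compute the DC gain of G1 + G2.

Parallel: G_eq = G1 + G2. DC gain = G1(0) + G2(0) = 2/2 + 6/9 = 1 + 0.6667 = 1.6667.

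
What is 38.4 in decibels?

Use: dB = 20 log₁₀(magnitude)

dB = 20 log₁₀(38.4) = 31.7 dB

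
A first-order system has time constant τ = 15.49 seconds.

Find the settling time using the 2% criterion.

For first-order system, 2% settling time ≈ 4τ = 4 × 15.49 = 61.96 s.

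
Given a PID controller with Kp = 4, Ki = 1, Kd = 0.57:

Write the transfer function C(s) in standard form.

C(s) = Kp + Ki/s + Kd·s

Substituting values: C(s) = 4 + 1/s + 0.57s = (0.57s² + 4s + 1)/s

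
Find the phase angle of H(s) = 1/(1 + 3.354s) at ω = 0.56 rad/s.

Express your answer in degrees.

Phase = -arctan(ωτ) = -arctan(0.56 × 3.354) = -62.0°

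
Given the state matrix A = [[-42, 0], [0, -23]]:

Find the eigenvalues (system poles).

For diagonal matrix, eigenvalues are diagonal entries: λ₁ = -42, λ₂ = -23.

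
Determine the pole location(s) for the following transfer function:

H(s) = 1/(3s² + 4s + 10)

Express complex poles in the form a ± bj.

Discriminant = 4² - 4×3×10 = 16 - 120 = -104 < 0, so the poles are a complex conjugate pair s = (-4 ± j√104)/(2×3). Real part = -4/(2×3) = -4/6 ≈ -0.6667; imaginary part = ±√104/(2×3) ≈ 1.6997. Poles: s = -0.6667 ± 1.6997j.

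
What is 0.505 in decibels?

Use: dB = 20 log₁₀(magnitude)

dB = 20 log₁₀(0.505) = -5.9 dB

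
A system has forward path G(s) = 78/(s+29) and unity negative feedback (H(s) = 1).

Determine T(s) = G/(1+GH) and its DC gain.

T(s) = G/(1+GH) = [78/(s+29)] / [1 + 78/(s+29)] = 78/(s+29+78) = 78/(s+107). DC gain = 78/107 = 0.7290.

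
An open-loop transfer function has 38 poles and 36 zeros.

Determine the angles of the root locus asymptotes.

n - m = 38 - 36 = 2. Angles: θk = (2k + 1)·180°/2 = 90°, 270°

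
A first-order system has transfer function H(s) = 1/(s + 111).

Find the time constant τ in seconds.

For H(s) = 1/(s + 1/τ), the pole is at -1/τ = -111, so τ = 1/111 = 0.0090 s.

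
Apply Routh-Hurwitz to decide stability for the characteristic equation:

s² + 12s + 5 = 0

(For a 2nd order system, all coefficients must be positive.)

Coefficients: 1, 12, 5. All positive, so system is stable.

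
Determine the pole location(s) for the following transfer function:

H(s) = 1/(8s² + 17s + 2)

Discriminant = 17² - 4×8×2 = 289 - 64 = 225 > 0, so two distinct real poles. Using quadratic formula: s = (-17 ± √225)/(2×8) = (-17 ± √225)/16, with √225 = 15. s₁ = -2/16 = -0.125, s₂ = -32/16 = -2. Poles: s₁ = -0.125, s₂ = -2.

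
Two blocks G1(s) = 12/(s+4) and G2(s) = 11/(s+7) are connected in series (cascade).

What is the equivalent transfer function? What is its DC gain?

Series: multiply transfer functions. G_eq = 12/(s+4) × 11/(s+7) = 132/((s+4)(s+7)). DC gain = 132/(4×7) = 4.7143.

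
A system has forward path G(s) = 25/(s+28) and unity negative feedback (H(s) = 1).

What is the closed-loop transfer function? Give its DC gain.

T(s) = G/(1+GH) = [25/(s+28)] / [1 + 25/(s+28)] = 25/(s+28+25) = 25/(s+53). DC gain = 25/53 = 0.4717.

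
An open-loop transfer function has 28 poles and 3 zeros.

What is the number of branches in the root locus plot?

Root locus has n branches where n = number of poles = 28.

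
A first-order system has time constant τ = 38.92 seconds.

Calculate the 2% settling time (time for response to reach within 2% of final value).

For first-order system, 2% settling time ≈ 4τ = 4 × 38.92 = 155.68 s.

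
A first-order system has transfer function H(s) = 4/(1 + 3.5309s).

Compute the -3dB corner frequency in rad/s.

Corner frequency = 1/τ = 1/3.5309 = 0.283 rad/s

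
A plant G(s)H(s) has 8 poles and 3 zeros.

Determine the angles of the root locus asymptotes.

n - m = 8 - 3 = 5. Angles: θk = (2k + 1)·180°/5 = 36°, 108°, 180°, 252°, 324°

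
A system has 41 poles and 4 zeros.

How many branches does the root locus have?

Root locus has n branches where n = number of poles = 41.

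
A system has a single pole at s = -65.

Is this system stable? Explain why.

Pole at s = -65 is in the left half-plane. Stable.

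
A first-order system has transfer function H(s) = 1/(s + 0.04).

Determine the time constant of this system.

For H(s) = 1/(s + 1/τ), the pole is at -1/τ = -0.04, so τ = 1/0.04 = 25 s.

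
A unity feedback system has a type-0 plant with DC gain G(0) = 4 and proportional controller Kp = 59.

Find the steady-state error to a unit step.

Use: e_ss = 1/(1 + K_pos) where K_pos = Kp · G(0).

K_pos = Kp · G(0) = 59 × 4 = 236. e_ss = 1/(1 + 236) = 0.0042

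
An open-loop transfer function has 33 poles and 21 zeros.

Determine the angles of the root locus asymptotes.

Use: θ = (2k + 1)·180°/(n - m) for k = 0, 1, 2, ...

n - m = 33 - 21 = 12. Angles: θk = (2k + 1)·180°/12 = 15°, 45°, 75°, 105°, 135°, 165°, 195°, 225°, 255°, 285°, 315°, 345°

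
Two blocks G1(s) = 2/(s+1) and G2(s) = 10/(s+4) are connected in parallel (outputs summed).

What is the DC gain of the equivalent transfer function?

Parallel: G_eq = G1 + G2. DC gain = G1(0) + G2(0) = 2/1 + 10/4 = 2 + 2.5 = 4.5.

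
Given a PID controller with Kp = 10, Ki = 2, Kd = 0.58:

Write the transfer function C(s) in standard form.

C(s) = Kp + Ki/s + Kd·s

Substituting values: C(s) = 10 + 2/s + 0.58s = (0.58s² + 10s + 2)/s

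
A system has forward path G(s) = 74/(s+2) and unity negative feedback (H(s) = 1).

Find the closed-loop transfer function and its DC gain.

T(s) = G/(1+GH) = [74/(s+2)] / [1 + 74/(s+2)] = 74/(s+2+74) = 74/(s+76). DC gain = 74/76 = 0.9737.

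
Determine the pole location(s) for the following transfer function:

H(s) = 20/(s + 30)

Pole is where denominator = 0: s + 30 = 0, so s = -30.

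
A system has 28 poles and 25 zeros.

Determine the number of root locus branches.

Root locus has n branches where n = number of poles = 28.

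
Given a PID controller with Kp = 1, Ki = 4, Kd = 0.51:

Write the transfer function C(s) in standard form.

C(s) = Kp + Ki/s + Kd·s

Substituting values: C(s) = 1 + 4/s + 0.51s = (0.51s² + s + 4)/s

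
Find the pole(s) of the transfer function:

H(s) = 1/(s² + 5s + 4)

Discriminant = 5² - 4×1×4 = 25 - 16 = 9 > 0, so two distinct real poles. Using quadratic formula: s = (-5 ± √9)/(2×1) = (-5 ± √9)/2, with √9 = 3. s₁ = -2/2 = -1, s₂ = -8/2 = -4. Poles: s₁ = -1, s₂ = -4.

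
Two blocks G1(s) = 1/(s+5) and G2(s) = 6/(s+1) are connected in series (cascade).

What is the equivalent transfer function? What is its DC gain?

Series: multiply transfer functions. G_eq = 1/(s+5) × 6/(s+1) = 6/((s+5)(s+1)). DC gain = 6/(5×1) = 1.2.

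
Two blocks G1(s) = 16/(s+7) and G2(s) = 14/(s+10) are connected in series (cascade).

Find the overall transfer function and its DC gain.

Series: multiply transfer functions. G_eq = 16/(s+7) × 14/(s+10) = 224/((s+7)(s+10)). DC gain = 224/(7×10) = 3.2.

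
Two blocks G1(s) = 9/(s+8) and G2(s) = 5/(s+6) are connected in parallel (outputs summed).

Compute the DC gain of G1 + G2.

Parallel: G_eq = G1 + G2. DC gain = G1(0) + G2(0) = 9/8 + 5/6 = 1.125 + 0.8333 = 1.9583.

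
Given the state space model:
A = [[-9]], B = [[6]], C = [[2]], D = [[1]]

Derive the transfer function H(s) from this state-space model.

(sI - A)⁻¹ = 1/(s + 9). H(s) = 2×6/(s + 9) + 1 = (s + 21)/(s + 9).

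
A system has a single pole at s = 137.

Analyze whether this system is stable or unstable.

Pole at s = 137 is in the right half-plane. Unstable.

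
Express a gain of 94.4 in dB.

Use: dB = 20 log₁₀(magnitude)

dB = 20 log₁₀(94.4) = 39.5 dB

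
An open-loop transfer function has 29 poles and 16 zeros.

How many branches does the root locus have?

Root locus has n branches where n = number of poles = 29.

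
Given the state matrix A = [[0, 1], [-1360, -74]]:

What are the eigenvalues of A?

det(A - λI) = λ² - (-74)λ + 1360 = (λ - (-40))(λ - (-34)). Eigenvalues: -40, -34.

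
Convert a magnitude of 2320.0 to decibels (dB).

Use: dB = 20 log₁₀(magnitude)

dB = 20 log₁₀(2320.0) = 67.3 dB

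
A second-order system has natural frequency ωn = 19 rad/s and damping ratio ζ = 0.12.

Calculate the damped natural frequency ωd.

ωd = ωn√(1 - ζ²) = 19√(1 - 0.12²) = 18.86 rad/s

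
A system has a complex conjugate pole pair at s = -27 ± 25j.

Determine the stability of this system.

Real part of poles is -27 (< 0, left half-plane). Stable.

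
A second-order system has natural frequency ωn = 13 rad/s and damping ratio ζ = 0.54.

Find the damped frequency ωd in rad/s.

ωd = ωn√(1 - ζ²) = 13√(1 - 0.54²) = 10.94 rad/s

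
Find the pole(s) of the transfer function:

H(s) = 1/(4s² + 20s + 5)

Discriminant = 20² - 4×4×5 = 400 - 80 = 320 > 0, so two distinct real poles. Using quadratic formula: s = (-20 ± √320)/(2×4) = (-20 ± √320)/8, with √320 ≈ 17.8885. s₁ ≈ -0.2639, s₂ ≈ -4.7361. Poles: s₁ = -0.2639, s₂ = -4.7361.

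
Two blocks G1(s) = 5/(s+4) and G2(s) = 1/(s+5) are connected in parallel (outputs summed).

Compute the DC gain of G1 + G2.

Parallel: G_eq = G1 + G2. DC gain = G1(0) + G2(0) = 5/4 + 1/5 = 1.25 + 0.2 = 1.45.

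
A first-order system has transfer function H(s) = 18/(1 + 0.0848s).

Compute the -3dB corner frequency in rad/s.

Corner frequency = 1/τ = 1/0.0848 = 11.792 rad/s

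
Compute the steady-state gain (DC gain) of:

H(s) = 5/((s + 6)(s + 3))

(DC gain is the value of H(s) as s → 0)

DC gain = H(0) = 5/(6 × 3) = 5/18 = 0.2778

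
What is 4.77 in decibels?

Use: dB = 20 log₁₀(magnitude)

dB = 20 log₁₀(4.77) = 13.6 dB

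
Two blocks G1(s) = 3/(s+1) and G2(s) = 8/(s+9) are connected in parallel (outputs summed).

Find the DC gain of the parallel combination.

Parallel: G_eq = G1 + G2. DC gain = G1(0) + G2(0) = 3/1 + 8/9 = 3 + 0.8889 = 3.8889.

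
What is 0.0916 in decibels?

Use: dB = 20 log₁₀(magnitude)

dB = 20 log₁₀(0.0916) = -20.8 dB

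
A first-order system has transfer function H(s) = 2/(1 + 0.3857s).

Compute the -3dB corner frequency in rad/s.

Corner frequency = 1/τ = 1/0.3857 = 2.593 rad/s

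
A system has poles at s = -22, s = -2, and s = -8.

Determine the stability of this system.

All poles are in the left half-plane. System is stable.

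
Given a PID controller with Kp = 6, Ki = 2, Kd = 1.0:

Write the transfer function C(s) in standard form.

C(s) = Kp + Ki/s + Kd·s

Substituting values: C(s) = 6 + 2/s + 1.0s = (s² + 6s + 2)/s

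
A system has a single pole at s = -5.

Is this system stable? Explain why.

Pole at s = -5 is in the left half-plane. Stable.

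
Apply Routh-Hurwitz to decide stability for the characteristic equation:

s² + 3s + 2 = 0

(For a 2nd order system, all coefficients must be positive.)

Coefficients: 1, 3, 2. All positive, so system is stable.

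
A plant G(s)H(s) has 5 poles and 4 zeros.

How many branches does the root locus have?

Root locus has n branches where n = number of poles = 5.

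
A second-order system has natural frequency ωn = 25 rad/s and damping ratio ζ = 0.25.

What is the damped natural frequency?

ωd = ωn√(1 - ζ²) = 25√(1 - 0.25²) = 24.21 rad/s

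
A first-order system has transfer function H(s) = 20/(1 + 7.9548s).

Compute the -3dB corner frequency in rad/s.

Corner frequency = 1/τ = 1/7.9548 = 0.126 rad/s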